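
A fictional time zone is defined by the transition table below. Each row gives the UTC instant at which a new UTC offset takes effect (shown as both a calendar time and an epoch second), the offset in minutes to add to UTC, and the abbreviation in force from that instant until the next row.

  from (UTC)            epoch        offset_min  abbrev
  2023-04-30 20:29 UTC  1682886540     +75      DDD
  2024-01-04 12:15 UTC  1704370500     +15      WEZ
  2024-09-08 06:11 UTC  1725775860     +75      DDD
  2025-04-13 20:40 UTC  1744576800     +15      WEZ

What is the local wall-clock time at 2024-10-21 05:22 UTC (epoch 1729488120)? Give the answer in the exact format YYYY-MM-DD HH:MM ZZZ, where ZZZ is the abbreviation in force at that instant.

2024-10-21 06:37 DDD

Query: 2024-10-21 05:22 UTC
Rule 3/4 (DDD, +01:15): 2024-09-08 06:11 UTC ≤ query < 2025-04-13 20:40 UTC
5·60 + 22 + 75 = 397 min
397 = 0·1440 + 397; 397 = 6·60 + 37 → 06:37, same day
→ 2024-10-21 06:37 DDD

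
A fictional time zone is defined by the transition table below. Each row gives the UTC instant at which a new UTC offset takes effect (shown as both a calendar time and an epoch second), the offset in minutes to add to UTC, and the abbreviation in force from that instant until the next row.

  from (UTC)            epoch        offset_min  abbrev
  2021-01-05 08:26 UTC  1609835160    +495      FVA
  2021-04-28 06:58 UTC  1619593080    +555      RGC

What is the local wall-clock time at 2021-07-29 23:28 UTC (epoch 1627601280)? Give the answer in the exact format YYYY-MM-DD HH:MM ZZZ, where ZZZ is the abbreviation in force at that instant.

2021-07-30 08:43 RGC

Query: 2021-07-29 23:28 UTC
Rule 2/2 (RGC, +09:15): 2021-04-28 06:58 UTC ≤ query < +∞
23·60 + 28 + 555 = 1963 min
1963 = 1·1440 + 523; 523 = 8·60 + 43 → 08:43, 2021-07-29 + 1 day = 2021-07-30
→ 2021-07-30 08:43 RGC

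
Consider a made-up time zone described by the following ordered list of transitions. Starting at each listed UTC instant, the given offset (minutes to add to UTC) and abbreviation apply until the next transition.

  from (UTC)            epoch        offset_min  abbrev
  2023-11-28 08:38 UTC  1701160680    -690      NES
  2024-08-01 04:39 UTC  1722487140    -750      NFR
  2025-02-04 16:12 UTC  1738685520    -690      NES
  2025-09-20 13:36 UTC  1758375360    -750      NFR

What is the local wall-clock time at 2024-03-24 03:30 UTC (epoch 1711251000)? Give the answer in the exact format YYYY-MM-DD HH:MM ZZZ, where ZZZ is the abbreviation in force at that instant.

2024-03-23 16:00 NES

Query: 2024-03-24 03:30 UTC
Rule 1/4 (NES, -11:30): 2023-11-28 08:38 UTC ≤ query < 2024-08-01 04:39 UTC
3·60 + 30 - 690 = -480 min
-480 = -1·1440 + 960; 960 = 16·60 + 0 → 16:00, 2024-03-24 - 1 day = 2024-03-23
→ 2024-03-23 16:00 NES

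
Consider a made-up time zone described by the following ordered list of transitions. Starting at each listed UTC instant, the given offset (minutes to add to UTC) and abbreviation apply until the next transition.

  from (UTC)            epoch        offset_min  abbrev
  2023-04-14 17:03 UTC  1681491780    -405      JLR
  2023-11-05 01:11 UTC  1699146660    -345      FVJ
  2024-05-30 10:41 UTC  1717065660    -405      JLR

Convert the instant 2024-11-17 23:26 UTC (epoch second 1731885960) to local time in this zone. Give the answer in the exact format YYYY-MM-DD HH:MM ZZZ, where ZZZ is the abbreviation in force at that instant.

Query: 2024-11-17 23:26 UTC
Rule 3/3 (JLR, -06:45): 2024-05-30 10:41 UTC ≤ query < +∞
23·60 + 26 - 405 = 1001 min
1001 = 0·1440 + 1001; 1001 = 16·60 + 41 → 16:41, same day
→ 2024-11-17 16:41 JLR

2024-11-17 16:41 JLR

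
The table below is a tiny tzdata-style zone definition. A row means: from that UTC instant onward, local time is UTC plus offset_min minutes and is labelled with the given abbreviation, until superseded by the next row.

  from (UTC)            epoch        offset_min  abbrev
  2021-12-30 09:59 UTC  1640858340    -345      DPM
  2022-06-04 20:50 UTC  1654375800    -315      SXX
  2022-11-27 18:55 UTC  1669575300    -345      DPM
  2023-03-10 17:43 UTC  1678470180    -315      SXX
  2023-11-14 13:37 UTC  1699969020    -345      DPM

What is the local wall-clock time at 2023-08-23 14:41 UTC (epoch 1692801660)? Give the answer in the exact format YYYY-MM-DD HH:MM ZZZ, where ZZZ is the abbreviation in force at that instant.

Query: 2023-08-23 14:41 UTC
Rule 4/5 (SXX, -05:15): 2023-03-10 17:43 UTC ≤ query < 2023-11-14 13:37 UTC
14·60 + 41 - 315 = 566 min
566 = 0·1440 + 566; 566 = 9·60 + 26 → 09:26, same day
→ 2023-08-23 09:26 SXX

2023-08-23 09:26 SXX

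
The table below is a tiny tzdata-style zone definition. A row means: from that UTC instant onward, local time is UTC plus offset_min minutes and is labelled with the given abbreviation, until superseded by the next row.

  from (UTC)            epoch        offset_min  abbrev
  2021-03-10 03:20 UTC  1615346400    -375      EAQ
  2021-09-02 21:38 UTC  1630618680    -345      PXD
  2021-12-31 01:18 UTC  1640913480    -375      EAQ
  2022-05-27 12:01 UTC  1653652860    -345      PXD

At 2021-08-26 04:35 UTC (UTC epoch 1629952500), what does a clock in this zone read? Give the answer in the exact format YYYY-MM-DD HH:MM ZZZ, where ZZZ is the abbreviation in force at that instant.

Query: 2021-08-26 04:35 UTC
Rule 1/4 (EAQ, -06:15): 2021-03-10 03:20 UTC ≤ query < 2021-09-02 21:38 UTC
4·60 + 35 - 375 = -100 min
-100 = -1·1440 + 1340; 1340 = 22·60 + 20 → 22:20, 2021-08-26 - 1 day = 2021-08-25
→ 2021-08-25 22:20 EAQ

2021-08-25 22:20 EAQ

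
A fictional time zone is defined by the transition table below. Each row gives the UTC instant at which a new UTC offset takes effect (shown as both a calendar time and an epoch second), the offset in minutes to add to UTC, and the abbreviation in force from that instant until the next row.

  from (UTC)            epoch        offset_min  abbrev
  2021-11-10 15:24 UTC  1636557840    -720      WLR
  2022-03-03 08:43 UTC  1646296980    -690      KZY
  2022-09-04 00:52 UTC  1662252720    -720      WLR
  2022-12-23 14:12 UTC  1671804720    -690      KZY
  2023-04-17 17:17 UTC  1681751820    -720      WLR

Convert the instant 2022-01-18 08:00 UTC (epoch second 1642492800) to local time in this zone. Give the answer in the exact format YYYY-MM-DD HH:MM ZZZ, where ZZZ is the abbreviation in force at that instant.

2022-01-17 20:00 WLR

Query: 2022-01-18 08:00 UTC
Rule 1/5 (WLR, -12:00): 2021-11-10 15:24 UTC ≤ query < 2022-03-03 08:43 UTC
8·60 + 0 - 720 = -240 min
-240 = -1·1440 + 1200; 1200 = 20·60 + 0 → 20:00, 2022-01-18 - 1 day = 2022-01-17
→ 2022-01-17 20:00 WLR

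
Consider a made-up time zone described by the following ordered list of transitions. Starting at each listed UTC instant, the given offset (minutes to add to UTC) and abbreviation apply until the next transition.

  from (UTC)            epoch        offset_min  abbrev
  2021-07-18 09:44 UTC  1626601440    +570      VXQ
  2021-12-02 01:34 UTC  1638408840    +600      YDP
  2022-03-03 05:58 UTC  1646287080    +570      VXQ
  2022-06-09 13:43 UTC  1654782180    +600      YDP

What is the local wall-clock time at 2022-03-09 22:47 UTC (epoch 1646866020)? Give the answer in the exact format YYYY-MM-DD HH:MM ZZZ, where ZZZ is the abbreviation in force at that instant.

2022-03-10 08:17 VXQ

Query: 2022-03-09 22:47 UTC
Rule 3/4 (VXQ, +09:30): 2022-03-03 05:58 UTC ≤ query < 2022-06-09 13:43 UTC
22·60 + 47 + 570 = 1937 min
1937 = 1·1440 + 497; 497 = 8·60 + 17 → 08:17, 2022-03-09 + 1 day = 2022-03-10
→ 2022-03-10 08:17 VXQ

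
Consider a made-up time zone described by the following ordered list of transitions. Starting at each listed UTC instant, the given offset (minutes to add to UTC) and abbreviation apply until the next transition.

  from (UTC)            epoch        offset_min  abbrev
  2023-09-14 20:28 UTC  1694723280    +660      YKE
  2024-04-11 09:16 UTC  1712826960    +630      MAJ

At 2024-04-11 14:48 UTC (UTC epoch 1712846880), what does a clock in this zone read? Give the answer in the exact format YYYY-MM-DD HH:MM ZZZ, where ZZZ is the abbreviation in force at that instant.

2024-04-12 01:18 MAJ

Query: 2024-04-11 14:48 UTC
Rule 2/2 (MAJ, +10:30): 2024-04-11 09:16 UTC ≤ query < +∞
14·60 + 48 + 630 = 1518 min
1518 = 1·1440 + 78; 78 = 1·60 + 18 → 01:18, 2024-04-11 + 1 day = 2024-04-12
→ 2024-04-12 01:18 MAJ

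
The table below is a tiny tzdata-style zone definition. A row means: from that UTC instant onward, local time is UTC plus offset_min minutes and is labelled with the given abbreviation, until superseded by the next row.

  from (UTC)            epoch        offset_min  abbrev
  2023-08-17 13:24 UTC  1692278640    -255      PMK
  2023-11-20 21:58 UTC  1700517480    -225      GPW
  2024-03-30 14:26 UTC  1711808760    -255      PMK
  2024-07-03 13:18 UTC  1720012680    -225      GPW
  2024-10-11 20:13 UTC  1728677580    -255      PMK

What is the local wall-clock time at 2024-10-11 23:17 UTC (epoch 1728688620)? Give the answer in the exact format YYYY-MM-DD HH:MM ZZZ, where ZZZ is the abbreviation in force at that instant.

Query: 2024-10-11 23:17 UTC
Rule 5/5 (PMK, -04:15): 2024-10-11 20:13 UTC ≤ query < +∞
23·60 + 17 - 255 = 1142 min
1142 = 0·1440 + 1142; 1142 = 19·60 + 2 → 19:02, same day
→ 2024-10-11 19:02 PMK

2024-10-11 19:02 PMK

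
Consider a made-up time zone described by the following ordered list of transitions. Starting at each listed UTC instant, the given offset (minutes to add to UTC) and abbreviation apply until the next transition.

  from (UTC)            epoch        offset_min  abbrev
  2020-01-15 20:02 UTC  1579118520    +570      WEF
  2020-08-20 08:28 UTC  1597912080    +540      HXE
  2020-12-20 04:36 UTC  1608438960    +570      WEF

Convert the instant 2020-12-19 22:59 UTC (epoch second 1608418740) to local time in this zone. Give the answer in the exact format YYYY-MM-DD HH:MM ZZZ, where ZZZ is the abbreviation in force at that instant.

Query: 2020-12-19 22:59 UTC
Rule 2/3 (HXE, +09:00): 2020-08-20 08:28 UTC ≤ query < 2020-12-20 04:36 UTC
22·60 + 59 + 540 = 1919 min
1919 = 1·1440 + 479; 479 = 7·60 + 59 → 07:59, 2020-12-19 + 1 day = 2020-12-20
→ 2020-12-20 07:59 HXE

2020-12-20 07:59 HXE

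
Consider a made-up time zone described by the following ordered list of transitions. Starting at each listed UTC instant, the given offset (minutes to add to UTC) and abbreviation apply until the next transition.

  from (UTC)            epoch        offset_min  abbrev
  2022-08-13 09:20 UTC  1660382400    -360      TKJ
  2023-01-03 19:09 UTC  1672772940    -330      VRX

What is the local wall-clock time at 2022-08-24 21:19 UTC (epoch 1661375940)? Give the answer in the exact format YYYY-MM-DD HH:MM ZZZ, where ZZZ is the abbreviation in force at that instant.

2022-08-24 15:19 TKJ

Query: 2022-08-24 21:19 UTC
Rule 1/2 (TKJ, -06:00): 2022-08-13 09:20 UTC ≤ query < 2023-01-03 19:09 UTC
21·60 + 19 - 360 = 919 min
919 = 0·1440 + 919; 919 = 15·60 + 19 → 15:19, same day
→ 2022-08-24 15:19 TKJ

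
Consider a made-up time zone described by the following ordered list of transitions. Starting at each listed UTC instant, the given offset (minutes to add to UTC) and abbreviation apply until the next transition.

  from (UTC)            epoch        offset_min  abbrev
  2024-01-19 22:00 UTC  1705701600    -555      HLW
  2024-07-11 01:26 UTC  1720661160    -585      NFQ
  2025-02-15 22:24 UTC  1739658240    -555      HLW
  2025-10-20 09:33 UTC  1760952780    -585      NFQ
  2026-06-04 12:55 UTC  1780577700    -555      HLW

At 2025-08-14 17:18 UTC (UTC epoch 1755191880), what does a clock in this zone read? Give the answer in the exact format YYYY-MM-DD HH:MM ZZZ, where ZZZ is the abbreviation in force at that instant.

2025-08-14 08:03 HLW

Query: 2025-08-14 17:18 UTC
Rule 3/5 (HLW, -09:15): 2025-02-15 22:24 UTC ≤ query < 2025-10-20 09:33 UTC
17·60 + 18 - 555 = 483 min
483 = 0·1440 + 483; 483 = 8·60 + 3 → 08:03, same day
→ 2025-08-14 08:03 HLW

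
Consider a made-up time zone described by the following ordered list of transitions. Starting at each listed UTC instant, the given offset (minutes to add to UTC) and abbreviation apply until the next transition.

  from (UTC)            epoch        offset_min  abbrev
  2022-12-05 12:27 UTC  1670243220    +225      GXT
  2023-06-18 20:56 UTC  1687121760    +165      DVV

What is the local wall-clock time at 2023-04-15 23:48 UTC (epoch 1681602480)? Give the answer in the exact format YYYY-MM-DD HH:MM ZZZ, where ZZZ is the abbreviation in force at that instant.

Query: 2023-04-15 23:48 UTC
Rule 1/2 (GXT, +03:45): 2022-12-05 12:27 UTC ≤ query < 2023-06-18 20:56 UTC
23·60 + 48 + 225 = 1653 min
1653 = 1·1440 + 213; 213 = 3·60 + 33 → 03:33, 2023-04-15 + 1 day = 2023-04-16
→ 2023-04-16 03:33 GXT

2023-04-16 03:33 GXT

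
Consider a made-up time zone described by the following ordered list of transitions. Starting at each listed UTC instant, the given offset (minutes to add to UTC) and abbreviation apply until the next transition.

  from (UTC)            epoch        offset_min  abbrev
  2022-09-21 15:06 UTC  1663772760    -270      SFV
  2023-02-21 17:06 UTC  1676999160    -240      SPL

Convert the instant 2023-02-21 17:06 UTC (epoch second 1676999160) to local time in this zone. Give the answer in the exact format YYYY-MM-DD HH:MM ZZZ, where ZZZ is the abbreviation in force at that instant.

2023-02-21 13:06 SPL

Query: 2023-02-21 17:06 UTC
Rule 2/2 (SPL, -04:00): 2023-02-21 17:06 UTC ≤ query < +∞
17·60 + 6 - 240 = 786 min
786 = 0·1440 + 786; 786 = 13·60 + 6 → 13:06, same day
→ 2023-02-21 13:06 SPL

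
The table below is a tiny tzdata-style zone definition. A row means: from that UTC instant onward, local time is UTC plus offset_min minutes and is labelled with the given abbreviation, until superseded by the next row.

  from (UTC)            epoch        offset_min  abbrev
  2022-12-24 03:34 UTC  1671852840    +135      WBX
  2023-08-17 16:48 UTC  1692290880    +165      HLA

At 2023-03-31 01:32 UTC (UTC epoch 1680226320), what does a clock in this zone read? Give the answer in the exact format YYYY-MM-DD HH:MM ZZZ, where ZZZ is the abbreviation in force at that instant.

Query: 2023-03-31 01:32 UTC
Rule 1/2 (WBX, +02:15): 2022-12-24 03:34 UTC ≤ query < 2023-08-17 16:48 UTC
1·60 + 32 + 135 = 227 min
227 = 0·1440 + 227; 227 = 3·60 + 47 → 03:47, same day
→ 2023-03-31 03:47 WBX

2023-03-31 03:47 WBX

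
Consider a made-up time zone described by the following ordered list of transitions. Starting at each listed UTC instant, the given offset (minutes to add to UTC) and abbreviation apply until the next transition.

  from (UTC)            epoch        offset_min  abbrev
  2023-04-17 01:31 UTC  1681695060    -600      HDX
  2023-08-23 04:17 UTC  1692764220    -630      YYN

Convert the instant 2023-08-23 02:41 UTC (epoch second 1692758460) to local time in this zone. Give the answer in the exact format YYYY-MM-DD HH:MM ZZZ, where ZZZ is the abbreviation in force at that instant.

2023-08-22 16:41 HDX

Query: 2023-08-23 02:41 UTC
Rule 1/2 (HDX, -10:00): 2023-04-17 01:31 UTC ≤ query < 2023-08-23 04:17 UTC
2·60 + 41 - 600 = -439 min
-439 = -1·1440 + 1001; 1001 = 16·60 + 41 → 16:41, 2023-08-23 - 1 day = 2023-08-22
→ 2023-08-22 16:41 HDX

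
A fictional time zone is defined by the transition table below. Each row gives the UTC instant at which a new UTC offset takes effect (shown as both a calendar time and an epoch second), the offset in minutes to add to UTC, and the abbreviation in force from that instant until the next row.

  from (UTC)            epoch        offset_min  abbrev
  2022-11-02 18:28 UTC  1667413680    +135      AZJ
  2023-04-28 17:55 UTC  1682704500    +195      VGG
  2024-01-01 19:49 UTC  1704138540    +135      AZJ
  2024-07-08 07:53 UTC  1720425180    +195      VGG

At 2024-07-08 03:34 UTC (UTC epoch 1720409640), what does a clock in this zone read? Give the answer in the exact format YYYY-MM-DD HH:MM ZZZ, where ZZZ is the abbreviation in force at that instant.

Query: 2024-07-08 03:34 UTC
Rule 3/4 (AZJ, +02:15): 2024-01-01 19:49 UTC ≤ query < 2024-07-08 07:53 UTC
3·60 + 34 + 135 = 349 min
349 = 0·1440 + 349; 349 = 5·60 + 49 → 05:49, same day
→ 2024-07-08 05:49 AZJ

2024-07-08 05:49 AZJ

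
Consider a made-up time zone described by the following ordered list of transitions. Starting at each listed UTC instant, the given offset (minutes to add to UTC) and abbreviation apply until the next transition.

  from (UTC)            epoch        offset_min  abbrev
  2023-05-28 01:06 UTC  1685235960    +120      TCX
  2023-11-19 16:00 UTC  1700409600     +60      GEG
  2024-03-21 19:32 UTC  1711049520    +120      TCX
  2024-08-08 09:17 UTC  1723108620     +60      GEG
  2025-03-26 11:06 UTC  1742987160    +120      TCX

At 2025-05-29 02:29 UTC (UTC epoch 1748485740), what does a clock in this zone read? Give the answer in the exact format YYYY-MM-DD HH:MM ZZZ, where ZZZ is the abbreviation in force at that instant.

Query: 2025-05-29 02:29 UTC
Rule 5/5 (TCX, +02:00): 2025-03-26 11:06 UTC ≤ query < +∞
2·60 + 29 + 120 = 269 min
269 = 0·1440 + 269; 269 = 4·60 + 29 → 04:29, same day
→ 2025-05-29 04:29 TCX

2025-05-29 04:29 TCX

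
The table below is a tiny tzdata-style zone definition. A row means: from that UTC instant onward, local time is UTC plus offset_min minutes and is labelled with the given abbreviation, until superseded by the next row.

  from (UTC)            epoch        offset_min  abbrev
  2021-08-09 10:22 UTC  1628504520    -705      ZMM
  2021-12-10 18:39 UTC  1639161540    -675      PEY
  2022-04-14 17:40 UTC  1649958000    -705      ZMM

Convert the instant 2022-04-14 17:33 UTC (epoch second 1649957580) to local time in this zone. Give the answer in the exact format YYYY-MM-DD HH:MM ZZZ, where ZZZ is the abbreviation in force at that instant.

Query: 2022-04-14 17:33 UTC
Rule 2/3 (PEY, -11:15): 2021-12-10 18:39 UTC ≤ query < 2022-04-14 17:40 UTC
17·60 + 33 - 675 = 378 min
378 = 0·1440 + 378; 378 = 6·60 + 18 → 06:18, same day
→ 2022-04-14 06:18 PEY

2022-04-14 06:18 PEY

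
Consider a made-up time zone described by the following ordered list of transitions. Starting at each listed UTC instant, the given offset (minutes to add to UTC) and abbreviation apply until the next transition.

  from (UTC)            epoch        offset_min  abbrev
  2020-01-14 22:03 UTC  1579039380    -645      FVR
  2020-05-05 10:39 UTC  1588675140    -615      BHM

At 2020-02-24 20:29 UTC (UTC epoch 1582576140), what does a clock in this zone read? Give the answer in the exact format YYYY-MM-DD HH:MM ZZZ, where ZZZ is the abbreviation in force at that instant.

Query: 2020-02-24 20:29 UTC
Rule 1/2 (FVR, -10:45): 2020-01-14 22:03 UTC ≤ query < 2020-05-05 10:39 UTC
20·60 + 29 - 645 = 584 min
584 = 0·1440 + 584; 584 = 9·60 + 44 → 09:44, same day
→ 2020-02-24 09:44 FVR

2020-02-24 09:44 FVR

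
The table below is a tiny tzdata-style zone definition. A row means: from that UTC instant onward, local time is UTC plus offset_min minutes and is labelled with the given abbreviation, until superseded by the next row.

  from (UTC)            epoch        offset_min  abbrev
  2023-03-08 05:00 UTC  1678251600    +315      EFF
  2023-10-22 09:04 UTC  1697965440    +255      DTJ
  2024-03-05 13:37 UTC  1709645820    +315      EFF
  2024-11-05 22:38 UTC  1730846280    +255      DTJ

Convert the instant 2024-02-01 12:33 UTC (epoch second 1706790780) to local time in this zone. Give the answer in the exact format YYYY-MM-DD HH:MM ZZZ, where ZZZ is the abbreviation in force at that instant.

Query: 2024-02-01 12:33 UTC
Rule 2/4 (DTJ, +04:15): 2023-10-22 09:04 UTC ≤ query < 2024-03-05 13:37 UTC
12·60 + 33 + 255 = 1008 min
1008 = 0·1440 + 1008; 1008 = 16·60 + 48 → 16:48, same day
→ 2024-02-01 16:48 DTJ

2024-02-01 16:48 DTJ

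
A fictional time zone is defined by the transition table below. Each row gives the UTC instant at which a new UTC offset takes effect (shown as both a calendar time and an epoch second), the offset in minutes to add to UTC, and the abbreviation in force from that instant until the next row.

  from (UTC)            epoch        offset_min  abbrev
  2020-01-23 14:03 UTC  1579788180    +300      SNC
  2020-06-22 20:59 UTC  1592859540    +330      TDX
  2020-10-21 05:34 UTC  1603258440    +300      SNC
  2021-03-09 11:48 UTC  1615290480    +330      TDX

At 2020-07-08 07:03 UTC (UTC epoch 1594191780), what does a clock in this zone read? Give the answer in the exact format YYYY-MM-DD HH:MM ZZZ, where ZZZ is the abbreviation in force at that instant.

2020-07-08 12:33 TDX

Query: 2020-07-08 07:03 UTC
Rule 2/4 (TDX, +05:30): 2020-06-22 20:59 UTC ≤ query < 2020-10-21 05:34 UTC
7·60 + 3 + 330 = 753 min
753 = 0·1440 + 753; 753 = 12·60 + 33 → 12:33, same day
→ 2020-07-08 12:33 TDX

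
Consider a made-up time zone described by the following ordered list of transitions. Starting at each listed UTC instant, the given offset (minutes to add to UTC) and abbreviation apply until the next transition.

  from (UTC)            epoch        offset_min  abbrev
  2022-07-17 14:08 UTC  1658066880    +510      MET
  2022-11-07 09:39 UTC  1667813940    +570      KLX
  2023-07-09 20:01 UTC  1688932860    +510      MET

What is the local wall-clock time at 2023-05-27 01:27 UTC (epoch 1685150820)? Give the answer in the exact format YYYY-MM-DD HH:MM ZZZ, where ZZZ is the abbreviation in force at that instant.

2023-05-27 10:57 KLX

Query: 2023-05-27 01:27 UTC
Rule 2/3 (KLX, +09:30): 2022-11-07 09:39 UTC ≤ query < 2023-07-09 20:01 UTC
1·60 + 27 + 570 = 657 min
657 = 0·1440 + 657; 657 = 10·60 + 57 → 10:57, same day
→ 2023-05-27 10:57 KLX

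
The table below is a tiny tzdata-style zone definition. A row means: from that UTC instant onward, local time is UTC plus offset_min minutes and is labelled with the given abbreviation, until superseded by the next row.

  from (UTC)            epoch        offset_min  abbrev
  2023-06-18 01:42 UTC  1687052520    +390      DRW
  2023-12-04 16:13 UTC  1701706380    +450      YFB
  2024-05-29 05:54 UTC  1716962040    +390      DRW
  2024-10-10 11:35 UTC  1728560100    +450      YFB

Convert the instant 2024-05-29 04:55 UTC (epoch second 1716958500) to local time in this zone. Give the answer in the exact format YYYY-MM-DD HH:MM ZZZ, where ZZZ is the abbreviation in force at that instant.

2024-05-29 12:25 YFB

Query: 2024-05-29 04:55 UTC
Rule 2/4 (YFB, +07:30): 2023-12-04 16:13 UTC ≤ query < 2024-05-29 05:54 UTC
4·60 + 55 + 450 = 745 min
745 = 0·1440 + 745; 745 = 12·60 + 25 → 12:25, same day
→ 2024-05-29 12:25 YFB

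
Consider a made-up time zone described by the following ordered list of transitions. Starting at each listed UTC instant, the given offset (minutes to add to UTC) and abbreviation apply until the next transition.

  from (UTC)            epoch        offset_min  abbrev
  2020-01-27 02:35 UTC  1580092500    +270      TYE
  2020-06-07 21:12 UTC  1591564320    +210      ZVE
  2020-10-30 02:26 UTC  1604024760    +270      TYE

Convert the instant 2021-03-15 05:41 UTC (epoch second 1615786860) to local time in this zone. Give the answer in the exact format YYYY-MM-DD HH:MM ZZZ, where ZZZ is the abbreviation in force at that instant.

Query: 2021-03-15 05:41 UTC
Rule 3/3 (TYE, +04:30): 2020-10-30 02:26 UTC ≤ query < +∞
5·60 + 41 + 270 = 611 min
611 = 0·1440 + 611; 611 = 10·60 + 11 → 10:11, same day
→ 2021-03-15 10:11 TYE

2021-03-15 10:11 TYE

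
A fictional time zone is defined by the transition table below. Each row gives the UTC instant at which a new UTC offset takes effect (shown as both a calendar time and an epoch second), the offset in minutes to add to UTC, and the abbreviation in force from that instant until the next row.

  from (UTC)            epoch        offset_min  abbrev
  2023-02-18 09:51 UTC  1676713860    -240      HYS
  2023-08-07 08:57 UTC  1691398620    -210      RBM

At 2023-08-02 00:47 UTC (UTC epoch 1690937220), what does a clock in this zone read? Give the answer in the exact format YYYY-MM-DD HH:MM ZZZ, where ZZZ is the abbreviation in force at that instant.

2023-08-01 20:47 HYS

Query: 2023-08-02 00:47 UTC
Rule 1/2 (HYS, -04:00): 2023-02-18 09:51 UTC ≤ query < 2023-08-07 08:57 UTC
0·60 + 47 - 240 = -193 min
-193 = -1·1440 + 1247; 1247 = 20·60 + 47 → 20:47, 2023-08-02 - 1 day = 2023-08-01
→ 2023-08-01 20:47 HYS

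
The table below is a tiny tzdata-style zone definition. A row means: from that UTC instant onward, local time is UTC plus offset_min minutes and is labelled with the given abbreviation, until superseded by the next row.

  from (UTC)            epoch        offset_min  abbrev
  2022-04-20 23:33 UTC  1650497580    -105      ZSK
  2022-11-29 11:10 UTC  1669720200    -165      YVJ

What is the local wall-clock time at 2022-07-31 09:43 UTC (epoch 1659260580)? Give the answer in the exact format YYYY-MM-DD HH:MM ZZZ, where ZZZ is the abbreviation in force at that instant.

Query: 2022-07-31 09:43 UTC
Rule 1/2 (ZSK, -01:45): 2022-04-20 23:33 UTC ≤ query < 2022-11-29 11:10 UTC
9·60 + 43 - 105 = 478 min
478 = 0·1440 + 478; 478 = 7·60 + 58 → 07:58, same day
→ 2022-07-31 07:58 ZSK

2022-07-31 07:58 ZSK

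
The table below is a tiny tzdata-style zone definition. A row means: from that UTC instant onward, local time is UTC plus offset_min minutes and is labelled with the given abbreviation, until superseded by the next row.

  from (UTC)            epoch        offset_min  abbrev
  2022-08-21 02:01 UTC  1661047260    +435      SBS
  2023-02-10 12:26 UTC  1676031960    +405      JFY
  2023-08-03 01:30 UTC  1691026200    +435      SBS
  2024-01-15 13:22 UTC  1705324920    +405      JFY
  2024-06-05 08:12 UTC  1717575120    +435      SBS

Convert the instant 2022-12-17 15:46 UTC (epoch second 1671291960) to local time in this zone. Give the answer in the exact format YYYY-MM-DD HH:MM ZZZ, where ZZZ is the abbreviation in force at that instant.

2022-12-17 23:01 SBS

Query: 2022-12-17 15:46 UTC
Rule 1/5 (SBS, +07:15): 2022-08-21 02:01 UTC ≤ query < 2023-02-10 12:26 UTC
15·60 + 46 + 435 = 1381 min
1381 = 0·1440 + 1381; 1381 = 23·60 + 1 → 23:01, same day
→ 2022-12-17 23:01 SBS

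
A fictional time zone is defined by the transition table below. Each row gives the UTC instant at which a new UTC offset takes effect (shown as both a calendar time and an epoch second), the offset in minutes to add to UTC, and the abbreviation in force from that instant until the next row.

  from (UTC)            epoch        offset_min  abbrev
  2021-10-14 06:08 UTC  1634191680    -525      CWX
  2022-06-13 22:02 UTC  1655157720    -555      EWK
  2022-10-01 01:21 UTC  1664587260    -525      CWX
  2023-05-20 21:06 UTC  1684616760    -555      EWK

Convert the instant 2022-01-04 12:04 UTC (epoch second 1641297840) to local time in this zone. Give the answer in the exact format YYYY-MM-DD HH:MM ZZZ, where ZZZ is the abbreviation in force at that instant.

2022-01-04 03:19 CWX

Query: 2022-01-04 12:04 UTC
Rule 1/4 (CWX, -08:45): 2021-10-14 06:08 UTC ≤ query < 2022-06-13 22:02 UTC
12·60 + 4 - 525 = 199 min
199 = 0·1440 + 199; 199 = 3·60 + 19 → 03:19, same day
→ 2022-01-04 03:19 CWX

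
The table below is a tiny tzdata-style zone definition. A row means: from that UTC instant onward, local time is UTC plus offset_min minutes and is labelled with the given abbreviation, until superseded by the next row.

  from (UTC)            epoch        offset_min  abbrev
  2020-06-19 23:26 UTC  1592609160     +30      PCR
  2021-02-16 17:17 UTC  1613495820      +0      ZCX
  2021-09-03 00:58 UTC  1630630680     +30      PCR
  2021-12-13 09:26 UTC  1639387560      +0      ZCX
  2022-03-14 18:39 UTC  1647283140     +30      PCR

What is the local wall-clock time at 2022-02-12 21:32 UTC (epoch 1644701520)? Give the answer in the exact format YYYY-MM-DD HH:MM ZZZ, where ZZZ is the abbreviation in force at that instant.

Query: 2022-02-12 21:32 UTC
Rule 4/5 (ZCX, +00:00): 2021-12-13 09:26 UTC ≤ query < 2022-03-14 18:39 UTC
21·60 + 32 + 0 = 1292 min
1292 = 0·1440 + 1292; 1292 = 21·60 + 32 → 21:32, same day
→ 2022-02-12 21:32 ZCX

2022-02-12 21:32 ZCX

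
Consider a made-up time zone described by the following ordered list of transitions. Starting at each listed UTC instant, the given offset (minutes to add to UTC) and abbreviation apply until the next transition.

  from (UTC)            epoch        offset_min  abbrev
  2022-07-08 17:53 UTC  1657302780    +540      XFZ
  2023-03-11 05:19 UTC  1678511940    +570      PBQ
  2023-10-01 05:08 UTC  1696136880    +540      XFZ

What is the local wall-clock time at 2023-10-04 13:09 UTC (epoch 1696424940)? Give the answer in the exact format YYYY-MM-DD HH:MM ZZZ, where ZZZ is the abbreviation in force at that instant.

Query: 2023-10-04 13:09 UTC
Rule 3/3 (XFZ, +09:00): 2023-10-01 05:08 UTC ≤ query < +∞
13·60 + 9 + 540 = 1329 min
1329 = 0·1440 + 1329; 1329 = 22·60 + 9 → 22:09, same day
→ 2023-10-04 22:09 XFZ

2023-10-04 22:09 XFZ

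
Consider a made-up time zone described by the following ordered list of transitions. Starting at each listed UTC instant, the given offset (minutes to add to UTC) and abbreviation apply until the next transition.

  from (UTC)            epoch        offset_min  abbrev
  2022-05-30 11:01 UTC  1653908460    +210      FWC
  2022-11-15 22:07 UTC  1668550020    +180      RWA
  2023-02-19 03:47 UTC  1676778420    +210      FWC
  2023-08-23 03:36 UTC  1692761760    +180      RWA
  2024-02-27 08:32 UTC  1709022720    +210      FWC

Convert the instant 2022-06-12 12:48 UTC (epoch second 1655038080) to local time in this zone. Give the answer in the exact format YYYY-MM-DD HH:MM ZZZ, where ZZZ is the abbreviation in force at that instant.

Query: 2022-06-12 12:48 UTC
Rule 1/5 (FWC, +03:30): 2022-05-30 11:01 UTC ≤ query < 2022-11-15 22:07 UTC
12·60 + 48 + 210 = 978 min
978 = 0·1440 + 978; 978 = 16·60 + 18 → 16:18, same day
→ 2022-06-12 16:18 FWC

2022-06-12 16:18 FWC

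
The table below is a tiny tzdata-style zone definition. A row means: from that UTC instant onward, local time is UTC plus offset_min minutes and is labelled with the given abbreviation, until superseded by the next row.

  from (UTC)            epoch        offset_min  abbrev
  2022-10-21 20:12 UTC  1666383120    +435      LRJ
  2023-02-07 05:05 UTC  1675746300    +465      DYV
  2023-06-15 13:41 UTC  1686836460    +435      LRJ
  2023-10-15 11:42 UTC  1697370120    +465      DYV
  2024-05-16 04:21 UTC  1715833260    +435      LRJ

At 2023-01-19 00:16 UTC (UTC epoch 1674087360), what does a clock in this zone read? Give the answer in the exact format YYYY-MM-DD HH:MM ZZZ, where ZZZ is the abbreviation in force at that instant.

2023-01-19 07:31 LRJ

Query: 2023-01-19 00:16 UTC
Rule 1/5 (LRJ, +07:15): 2022-10-21 20:12 UTC ≤ query < 2023-02-07 05:05 UTC
0·60 + 16 + 435 = 451 min
451 = 0·1440 + 451; 451 = 7·60 + 31 → 07:31, same day
→ 2023-01-19 07:31 LRJ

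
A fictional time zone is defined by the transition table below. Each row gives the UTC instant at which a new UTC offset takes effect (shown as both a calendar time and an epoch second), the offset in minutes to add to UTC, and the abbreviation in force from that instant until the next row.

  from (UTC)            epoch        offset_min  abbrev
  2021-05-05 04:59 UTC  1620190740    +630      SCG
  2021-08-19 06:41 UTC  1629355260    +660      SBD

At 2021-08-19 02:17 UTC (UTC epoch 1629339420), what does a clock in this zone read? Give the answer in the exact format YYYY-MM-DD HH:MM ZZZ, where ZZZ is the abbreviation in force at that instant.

2021-08-19 12:47 SCG

Query: 2021-08-19 02:17 UTC
Rule 1/2 (SCG, +10:30): 2021-05-05 04:59 UTC ≤ query < 2021-08-19 06:41 UTC
2·60 + 17 + 630 = 767 min
767 = 0·1440 + 767; 767 = 12·60 + 47 → 12:47, same day
→ 2021-08-19 12:47 SCG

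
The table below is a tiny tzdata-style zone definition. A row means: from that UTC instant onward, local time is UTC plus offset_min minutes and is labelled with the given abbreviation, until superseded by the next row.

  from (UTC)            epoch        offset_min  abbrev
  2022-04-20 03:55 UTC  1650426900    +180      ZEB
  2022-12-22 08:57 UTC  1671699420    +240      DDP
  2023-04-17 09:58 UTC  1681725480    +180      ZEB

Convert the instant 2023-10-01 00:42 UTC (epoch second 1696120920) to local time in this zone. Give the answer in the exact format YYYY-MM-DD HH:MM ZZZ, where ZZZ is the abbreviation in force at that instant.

Query: 2023-10-01 00:42 UTC
Rule 3/3 (ZEB, +03:00): 2023-04-17 09:58 UTC ≤ query < +∞
0·60 + 42 + 180 = 222 min
222 = 0·1440 + 222; 222 = 3·60 + 42 → 03:42, same day
→ 2023-10-01 03:42 ZEB

2023-10-01 03:42 ZEB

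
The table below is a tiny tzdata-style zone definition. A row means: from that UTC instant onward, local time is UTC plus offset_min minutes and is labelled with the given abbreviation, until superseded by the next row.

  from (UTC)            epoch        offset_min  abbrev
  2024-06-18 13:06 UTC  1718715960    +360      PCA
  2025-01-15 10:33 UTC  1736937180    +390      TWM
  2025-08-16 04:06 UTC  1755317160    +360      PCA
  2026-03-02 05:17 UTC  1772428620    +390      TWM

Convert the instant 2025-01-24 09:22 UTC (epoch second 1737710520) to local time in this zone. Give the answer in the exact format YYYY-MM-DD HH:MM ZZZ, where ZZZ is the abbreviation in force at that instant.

2025-01-24 15:52 TWM

Query: 2025-01-24 09:22 UTC
Rule 2/4 (TWM, +06:30): 2025-01-15 10:33 UTC ≤ query < 2025-08-16 04:06 UTC
9·60 + 22 + 390 = 952 min
952 = 0·1440 + 952; 952 = 15·60 + 52 → 15:52, same day
→ 2025-01-24 15:52 TWM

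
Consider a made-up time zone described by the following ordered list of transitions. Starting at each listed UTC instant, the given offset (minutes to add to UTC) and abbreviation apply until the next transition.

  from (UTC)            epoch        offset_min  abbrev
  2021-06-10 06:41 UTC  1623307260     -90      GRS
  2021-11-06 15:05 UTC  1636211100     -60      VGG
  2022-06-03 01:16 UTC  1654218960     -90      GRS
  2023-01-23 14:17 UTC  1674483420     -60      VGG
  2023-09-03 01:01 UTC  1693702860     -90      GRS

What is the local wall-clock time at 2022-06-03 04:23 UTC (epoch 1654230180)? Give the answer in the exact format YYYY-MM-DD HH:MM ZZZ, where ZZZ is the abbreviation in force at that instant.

2022-06-03 02:53 GRS

Query: 2022-06-03 04:23 UTC
Rule 3/5 (GRS, -01:30): 2022-06-03 01:16 UTC ≤ query < 2023-01-23 14:17 UTC
4·60 + 23 - 90 = 173 min
173 = 0·1440 + 173; 173 = 2·60 + 53 → 02:53, same day
→ 2022-06-03 02:53 GRS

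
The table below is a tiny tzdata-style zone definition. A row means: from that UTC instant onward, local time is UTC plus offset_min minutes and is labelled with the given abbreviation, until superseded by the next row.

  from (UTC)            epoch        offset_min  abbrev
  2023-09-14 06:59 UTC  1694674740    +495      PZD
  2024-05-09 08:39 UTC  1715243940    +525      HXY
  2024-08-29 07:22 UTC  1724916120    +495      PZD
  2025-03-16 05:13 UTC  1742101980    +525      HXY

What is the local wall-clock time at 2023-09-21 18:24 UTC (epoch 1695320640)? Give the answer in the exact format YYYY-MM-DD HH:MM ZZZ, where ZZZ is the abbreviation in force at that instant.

Query: 2023-09-21 18:24 UTC
Rule 1/4 (PZD, +08:15): 2023-09-14 06:59 UTC ≤ query < 2024-05-09 08:39 UTC
18·60 + 24 + 495 = 1599 min
1599 = 1·1440 + 159; 159 = 2·60 + 39 → 02:39, 2023-09-21 + 1 day = 2023-09-22
→ 2023-09-22 02:39 PZD

2023-09-22 02:39 PZD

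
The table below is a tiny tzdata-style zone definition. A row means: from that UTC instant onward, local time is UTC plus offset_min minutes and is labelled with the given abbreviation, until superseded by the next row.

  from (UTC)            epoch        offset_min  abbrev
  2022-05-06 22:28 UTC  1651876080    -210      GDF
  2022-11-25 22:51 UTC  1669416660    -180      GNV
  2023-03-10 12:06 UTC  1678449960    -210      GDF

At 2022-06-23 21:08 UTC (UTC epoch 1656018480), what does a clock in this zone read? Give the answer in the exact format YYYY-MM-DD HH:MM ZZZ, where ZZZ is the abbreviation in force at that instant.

2022-06-23 17:38 GDF

Query: 2022-06-23 21:08 UTC
Rule 1/3 (GDF, -03:30): 2022-05-06 22:28 UTC ≤ query < 2022-11-25 22:51 UTC
21·60 + 8 - 210 = 1058 min
1058 = 0·1440 + 1058; 1058 = 17·60 + 38 → 17:38, same day
→ 2022-06-23 17:38 GDF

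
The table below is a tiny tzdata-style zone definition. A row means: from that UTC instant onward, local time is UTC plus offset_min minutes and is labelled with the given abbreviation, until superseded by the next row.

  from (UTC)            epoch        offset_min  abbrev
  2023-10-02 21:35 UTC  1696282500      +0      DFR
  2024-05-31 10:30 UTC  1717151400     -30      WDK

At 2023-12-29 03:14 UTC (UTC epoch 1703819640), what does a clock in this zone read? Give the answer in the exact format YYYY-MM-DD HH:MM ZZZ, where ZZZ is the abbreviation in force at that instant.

2023-12-29 03:14 DFR

Query: 2023-12-29 03:14 UTC
Rule 1/2 (DFR, +00:00): 2023-10-02 21:35 UTC ≤ query < 2024-05-31 10:30 UTC
3·60 + 14 + 0 = 194 min
194 = 0·1440 + 194; 194 = 3·60 + 14 → 03:14, same day
→ 2023-12-29 03:14 DFR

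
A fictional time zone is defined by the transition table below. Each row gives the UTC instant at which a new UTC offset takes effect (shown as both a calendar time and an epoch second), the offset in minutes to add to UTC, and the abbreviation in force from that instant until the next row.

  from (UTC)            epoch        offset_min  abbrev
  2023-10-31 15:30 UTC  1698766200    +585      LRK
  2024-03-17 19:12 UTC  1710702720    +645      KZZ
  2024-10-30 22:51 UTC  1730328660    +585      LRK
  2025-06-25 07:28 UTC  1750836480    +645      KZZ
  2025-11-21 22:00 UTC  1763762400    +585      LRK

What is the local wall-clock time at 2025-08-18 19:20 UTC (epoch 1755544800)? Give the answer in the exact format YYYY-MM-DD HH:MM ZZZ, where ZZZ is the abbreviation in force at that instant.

Query: 2025-08-18 19:20 UTC
Rule 4/5 (KZZ, +10:45): 2025-06-25 07:28 UTC ≤ query < 2025-11-21 22:00 UTC
19·60 + 20 + 645 = 1805 min
1805 = 1·1440 + 365; 365 = 6·60 + 5 → 06:05, 2025-08-18 + 1 day = 2025-08-19
→ 2025-08-19 06:05 KZZ

2025-08-19 06:05 KZZ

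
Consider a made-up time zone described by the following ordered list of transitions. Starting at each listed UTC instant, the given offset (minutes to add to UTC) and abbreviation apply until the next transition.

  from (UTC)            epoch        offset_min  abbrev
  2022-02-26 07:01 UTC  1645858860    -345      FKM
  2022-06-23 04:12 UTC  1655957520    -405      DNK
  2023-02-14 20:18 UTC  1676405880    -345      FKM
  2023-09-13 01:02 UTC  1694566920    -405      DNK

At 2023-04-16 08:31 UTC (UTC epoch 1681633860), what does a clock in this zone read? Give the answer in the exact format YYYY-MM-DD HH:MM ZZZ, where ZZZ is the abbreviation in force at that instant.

Query: 2023-04-16 08:31 UTC
Rule 3/4 (FKM, -05:45): 2023-02-14 20:18 UTC ≤ query < 2023-09-13 01:02 UTC
8·60 + 31 - 345 = 166 min
166 = 0·1440 + 166; 166 = 2·60 + 46 → 02:46, same day
→ 2023-04-16 02:46 FKM

2023-04-16 02:46 FKM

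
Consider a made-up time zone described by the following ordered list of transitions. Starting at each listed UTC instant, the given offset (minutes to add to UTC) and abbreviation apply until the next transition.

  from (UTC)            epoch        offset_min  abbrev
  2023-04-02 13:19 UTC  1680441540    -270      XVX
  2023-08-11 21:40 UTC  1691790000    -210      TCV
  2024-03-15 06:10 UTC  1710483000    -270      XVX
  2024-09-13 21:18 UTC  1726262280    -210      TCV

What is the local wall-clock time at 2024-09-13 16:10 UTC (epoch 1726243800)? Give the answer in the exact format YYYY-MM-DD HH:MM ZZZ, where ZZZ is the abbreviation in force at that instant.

2024-09-13 11:40 XVX

Query: 2024-09-13 16:10 UTC
Rule 3/4 (XVX, -04:30): 2024-03-15 06:10 UTC ≤ query < 2024-09-13 21:18 UTC
16·60 + 10 - 270 = 700 min
700 = 0·1440 + 700; 700 = 11·60 + 40 → 11:40, same day
→ 2024-09-13 11:40 XVX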